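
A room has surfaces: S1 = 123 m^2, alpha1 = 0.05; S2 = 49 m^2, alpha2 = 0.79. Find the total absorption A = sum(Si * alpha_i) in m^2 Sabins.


123 * 0.05 = 6.15
49 * 0.79 = 38.71
A_total = 6.15 + 38.71 = 44.86 m^2


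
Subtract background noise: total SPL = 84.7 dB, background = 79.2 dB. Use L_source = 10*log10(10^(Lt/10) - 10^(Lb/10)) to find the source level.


10^(84.7/10) = 2.95121e+08
10^(79.2/10) = 8.31764e+07
Difference = 2.95121e+08 - 8.31764e+07 = 2.11945e+08
L_source = 10*log10(2.11945e+08) = 83.262 dB


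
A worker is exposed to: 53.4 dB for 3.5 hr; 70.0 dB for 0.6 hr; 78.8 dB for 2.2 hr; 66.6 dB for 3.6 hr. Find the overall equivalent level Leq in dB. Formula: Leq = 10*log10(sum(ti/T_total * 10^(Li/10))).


T_total = 3.5 + 0.6 + 2.2 + 3.6 = 9.9 hr
(3.5/9.9) * 10^(53.4/10) = 77345.1
(0.6/9.9) * 10^(70.0/10) = 606061
(2.2/9.9) * 10^(78.8/10) = 1.68573e+07
(3.6/9.9) * 10^(66.6/10) = 1.66214e+06
Sum = 77345.1 + 606061 + 1.68573e+07 + 1.66214e+06 = 1.92028e+07
Leq = 10*log10(1.92028e+07) = 72.834 dB


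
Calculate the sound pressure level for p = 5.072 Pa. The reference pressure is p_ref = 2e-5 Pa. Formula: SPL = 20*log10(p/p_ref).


p / p_ref = 5.072 / 2e-5 = 253600
SPL = 20 * log10(253600) = 108.08 dB


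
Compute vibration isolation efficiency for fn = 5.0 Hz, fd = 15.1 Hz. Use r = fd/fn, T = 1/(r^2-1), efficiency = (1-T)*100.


r = 15.1 / 5.0 = 3.02
r^2 - 1 = 3.02^2 - 1 = 8.1204
T = 1/8.1204 = 0.123147
Efficiency = (1 - 0.123147)*100 = 87.685 %


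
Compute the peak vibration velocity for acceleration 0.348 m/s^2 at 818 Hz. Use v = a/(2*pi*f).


omega = 2*pi*f = 2*pi*818 = 5139.65 rad/s
v = a / omega = 0.348 / 5139.65 = 6.7709e-05 m/s


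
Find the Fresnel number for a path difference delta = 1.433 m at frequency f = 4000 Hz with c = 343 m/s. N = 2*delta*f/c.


N = 2*delta*f/c = 2*delta/lambda, where lambda = c/f
lambda = 343 / 4000 = 0.08575 m
N = 2 * 1.433 / 0.08575 = 33.423


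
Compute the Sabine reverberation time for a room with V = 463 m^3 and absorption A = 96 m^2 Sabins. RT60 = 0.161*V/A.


RT60 = 0.161 * 463 / 96 = 0.77649 s


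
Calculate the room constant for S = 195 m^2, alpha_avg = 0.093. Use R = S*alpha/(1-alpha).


R = 195 * 0.093 / (1 - 0.093) = 19.994 m^2


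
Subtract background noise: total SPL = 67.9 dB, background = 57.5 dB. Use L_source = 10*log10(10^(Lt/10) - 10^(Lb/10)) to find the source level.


10^(67.9/10) = 6.16595e+06
10^(57.5/10) = 562341
Difference = 6.16595e+06 - 562341 = 5.60361e+06
L_source = 10*log10(5.60361e+06) = 67.485 dB


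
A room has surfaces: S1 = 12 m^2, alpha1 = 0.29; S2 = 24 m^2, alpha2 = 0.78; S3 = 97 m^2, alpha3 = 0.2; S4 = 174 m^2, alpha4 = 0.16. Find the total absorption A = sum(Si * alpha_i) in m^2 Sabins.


12 * 0.29 = 3.48
24 * 0.78 = 18.72
97 * 0.2 = 19.4
174 * 0.16 = 27.84
A_total = 3.48 + 18.72 + 19.4 + 27.84 = 69.44 m^2


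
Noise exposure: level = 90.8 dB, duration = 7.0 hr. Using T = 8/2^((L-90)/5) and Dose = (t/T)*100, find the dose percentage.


T_allowed = 8 / 2^((90.8 - 90)/5) = 7.1602 hr
Dose = 7.0 / 7.1602 * 100 = 97.763 %


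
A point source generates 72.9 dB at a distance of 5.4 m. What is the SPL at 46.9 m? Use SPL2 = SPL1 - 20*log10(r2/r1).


r2/r1 = 46.9/5.4 = 8.68519
Correction = 20*log10(8.68519) = 18.7756 dB
SPL2 = 72.9 - 18.7756 = 54.124 dB


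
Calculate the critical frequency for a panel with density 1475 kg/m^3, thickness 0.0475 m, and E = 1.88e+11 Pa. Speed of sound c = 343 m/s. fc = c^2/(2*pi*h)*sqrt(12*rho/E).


12*rho/E = 12*1475/1.88e+11 = 9.41489e-08
sqrt(12*rho/E) = sqrt(9.41489e-08) = 0.000306837
c^2/(2*pi*h) = 343^2/(2*pi*0.0475) = 394198
fc = 394198 * 0.000306837 = 120.95 Hz


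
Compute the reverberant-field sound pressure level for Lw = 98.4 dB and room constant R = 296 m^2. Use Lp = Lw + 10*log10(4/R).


4/R = 4/296 = 0.0135135
Lp = 98.4 + 10*log10(0.0135135) = 79.708 dB


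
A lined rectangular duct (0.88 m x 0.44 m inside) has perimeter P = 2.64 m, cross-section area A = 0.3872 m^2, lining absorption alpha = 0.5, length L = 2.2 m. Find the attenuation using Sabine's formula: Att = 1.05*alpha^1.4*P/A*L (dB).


alpha^1.4 = 0.5^1.4 = 0.378929
Attenuation rate = 1.05 * alpha^1.4 * P / A
= 1.05 * 0.378929 * 2.64 / 0.3872 = 2.71279 dB/m
Total Att = 2.71279 * 2.2 = 5.9681 dB


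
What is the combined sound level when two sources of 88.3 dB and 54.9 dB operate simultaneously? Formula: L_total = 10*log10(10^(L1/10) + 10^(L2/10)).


10^(88.3/10) = 6.76083e+08
10^(54.9/10) = 309030
Sum = 6.76083e+08 + 309030 = 6.76392e+08
L_total = 10*log10(6.76392e+08) = 88.302 dB


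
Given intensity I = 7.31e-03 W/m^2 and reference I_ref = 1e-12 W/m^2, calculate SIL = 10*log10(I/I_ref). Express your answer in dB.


I / I_ref = 7.31e-03 / 1e-12 = 7.31e+09
SIL = 10 * log10(7.31e+09) = 98.639 dB


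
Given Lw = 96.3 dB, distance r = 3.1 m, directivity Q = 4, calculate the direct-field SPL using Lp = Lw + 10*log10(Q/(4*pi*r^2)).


4*pi*r^2 = 4*pi*3.1^2 = 120.763 m^2
Q / (4*pi*r^2) = 4 / 120.763 = 0.0331227
Lp = 96.3 + 10*log10(0.0331227) = 81.501 dB


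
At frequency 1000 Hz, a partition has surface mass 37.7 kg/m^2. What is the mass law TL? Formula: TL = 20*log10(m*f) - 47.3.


m * f = 37.7 * 1000 = 37700
20*log10(37700) = 91.5268 dB
TL = 91.5268 - 47.3 = 44.227 dB


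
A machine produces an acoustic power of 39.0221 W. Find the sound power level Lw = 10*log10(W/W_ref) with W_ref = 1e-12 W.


W / W_ref = 39.0221 / 1e-12 = 3.90221e+13
Lw = 10 * log10(3.90221e+13) = 135.91 dB


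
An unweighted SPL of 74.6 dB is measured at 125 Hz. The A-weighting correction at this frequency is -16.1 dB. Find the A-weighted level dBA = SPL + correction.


A-weighting table: 125 Hz -> -16.1 dB correction
SPL_A = SPL + correction = 74.6 + (-16.1) = 58.5 dBA


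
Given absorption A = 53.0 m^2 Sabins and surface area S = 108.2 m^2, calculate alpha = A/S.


Absorption coefficient = absorbed power / incident power
alpha = A / S = 53.0 / 108.2 = 0.48983


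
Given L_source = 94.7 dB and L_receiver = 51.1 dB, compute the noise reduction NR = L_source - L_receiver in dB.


NR = L_source - L_receiver (difference between source and receiving room levels)
NR = 94.7 - 51.1 = 43.6 dB


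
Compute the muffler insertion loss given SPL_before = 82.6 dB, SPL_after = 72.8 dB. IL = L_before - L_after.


Insertion loss = SPL without muffler - SPL with muffler
IL = 82.6 - 72.8 = 9.8 dB


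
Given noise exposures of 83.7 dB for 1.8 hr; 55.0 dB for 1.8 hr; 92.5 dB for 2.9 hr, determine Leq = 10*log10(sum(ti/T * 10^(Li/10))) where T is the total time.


T_total = 1.8 + 1.8 + 2.9 = 6.5 hr
(1.8/6.5) * 10^(83.7/10) = 6.49171e+07
(1.8/6.5) * 10^(55.0/10) = 87570.8
(2.9/6.5) * 10^(92.5/10) = 7.93386e+08
Sum = 6.49171e+07 + 87570.8 + 7.93386e+08 = 8.58391e+08
Leq = 10*log10(8.58391e+08) = 89.337 dB


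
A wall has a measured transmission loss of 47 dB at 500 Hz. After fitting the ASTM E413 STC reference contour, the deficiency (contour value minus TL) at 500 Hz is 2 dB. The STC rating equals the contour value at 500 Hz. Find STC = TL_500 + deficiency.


By ASTM E413, STC = value of the fitted reference contour at 500 Hz.
Contour value at 500 Hz = TL_500 + deficiency = 47 + 2 = 49
STC = 49


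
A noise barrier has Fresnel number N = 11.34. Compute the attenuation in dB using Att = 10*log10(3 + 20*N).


3 + 20*N = 3 + 20*11.34 = 229.8
Att = 10*log10(229.8) = 23.614 dB


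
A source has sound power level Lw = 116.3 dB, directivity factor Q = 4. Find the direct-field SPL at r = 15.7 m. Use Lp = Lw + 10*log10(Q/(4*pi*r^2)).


4*pi*r^2 = 4*pi*15.7^2 = 3097.48 m^2
Q / (4*pi*r^2) = 4 / 3097.48 = 0.00129137
Lp = 116.3 + 10*log10(0.00129137) = 87.411 dB


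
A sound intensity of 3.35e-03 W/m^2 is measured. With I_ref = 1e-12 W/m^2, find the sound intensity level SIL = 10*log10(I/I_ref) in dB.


I / I_ref = 3.35e-03 / 1e-12 = 3.35e+09
SIL = 10 * log10(3.35e+09) = 95.25 dB


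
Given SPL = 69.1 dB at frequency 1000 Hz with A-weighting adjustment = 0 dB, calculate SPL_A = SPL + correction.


A-weighting table: 1000 Hz -> 0 dB correction
SPL_A = SPL + correction = 69.1 + (0) = 69.1 dBA


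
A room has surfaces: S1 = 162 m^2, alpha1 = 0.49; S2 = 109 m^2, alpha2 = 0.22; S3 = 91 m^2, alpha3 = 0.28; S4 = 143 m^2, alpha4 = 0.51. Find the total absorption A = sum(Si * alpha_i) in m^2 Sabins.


162 * 0.49 = 79.38
109 * 0.22 = 23.98
91 * 0.28 = 25.48
143 * 0.51 = 72.93
A_total = 79.38 + 23.98 + 25.48 + 72.93 = 201.77 m^2


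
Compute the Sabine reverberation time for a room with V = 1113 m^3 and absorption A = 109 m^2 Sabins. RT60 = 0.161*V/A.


RT60 = 0.161 * 1113 / 109 = 1.644 s


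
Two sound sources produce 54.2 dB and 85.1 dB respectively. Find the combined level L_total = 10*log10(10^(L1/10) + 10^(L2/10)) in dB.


10^(54.2/10) = 263027
10^(85.1/10) = 3.23594e+08
Sum = 263027 + 3.23594e+08 = 3.23857e+08
L_total = 10*log10(3.23857e+08) = 85.104 dB


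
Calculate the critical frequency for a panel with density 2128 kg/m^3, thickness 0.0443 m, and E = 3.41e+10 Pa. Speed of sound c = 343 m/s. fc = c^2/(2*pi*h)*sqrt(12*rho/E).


12*rho/E = 12*2128/3.41e+10 = 7.48856e-07
sqrt(12*rho/E) = sqrt(7.48856e-07) = 0.000865365
c^2/(2*pi*h) = 343^2/(2*pi*0.0443) = 422673
fc = 422673 * 0.000865365 = 365.77 Hz


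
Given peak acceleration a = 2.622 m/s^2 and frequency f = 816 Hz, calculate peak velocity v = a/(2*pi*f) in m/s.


omega = 2*pi*f = 2*pi*816 = 5127.08 rad/s
v = a / omega = 2.622 / 5127.08 = 0.0005114 m/s


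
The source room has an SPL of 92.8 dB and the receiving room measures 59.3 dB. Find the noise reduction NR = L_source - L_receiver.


NR = L_source - L_receiver (difference between source and receiving room levels)
NR = 92.8 - 59.3 = 33.5 dB


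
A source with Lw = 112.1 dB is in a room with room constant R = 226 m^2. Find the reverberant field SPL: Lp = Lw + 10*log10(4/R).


4/R = 4/226 = 0.0176991
Lp = 112.1 + 10*log10(0.0176991) = 94.58 dB


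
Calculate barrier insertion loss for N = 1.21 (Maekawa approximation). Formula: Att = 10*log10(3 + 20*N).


3 + 20*N = 3 + 20*1.21 = 27.2
Att = 10*log10(27.2) = 14.346 dB


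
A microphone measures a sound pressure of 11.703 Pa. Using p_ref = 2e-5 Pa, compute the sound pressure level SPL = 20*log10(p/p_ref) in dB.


p / p_ref = 11.703 / 2e-5 = 585150
SPL = 20 * log10(585150) = 115.35 dB


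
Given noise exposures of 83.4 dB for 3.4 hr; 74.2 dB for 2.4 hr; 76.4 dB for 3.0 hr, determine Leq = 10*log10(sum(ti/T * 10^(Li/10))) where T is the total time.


T_total = 3.4 + 2.4 + 3.0 = 8.8 hr
(3.4/8.8) * 10^(83.4/10) = 8.45272e+07
(2.4/8.8) * 10^(74.2/10) = 7.17346e+06
(3.0/8.8) * 10^(76.4/10) = 1.48812e+07
Sum = 8.45272e+07 + 7.17346e+06 + 1.48812e+07 = 1.06582e+08
Leq = 10*log10(1.06582e+08) = 80.277 dB


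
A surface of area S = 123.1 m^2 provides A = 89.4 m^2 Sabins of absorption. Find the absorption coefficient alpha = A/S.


Absorption coefficient = absorbed power / incident power
alpha = A / S = 89.4 / 123.1 = 0.72624


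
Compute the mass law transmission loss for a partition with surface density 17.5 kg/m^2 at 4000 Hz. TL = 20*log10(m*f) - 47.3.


m * f = 17.5 * 4000 = 70000
20*log10(70000) = 96.902 dB
TL = 96.902 - 47.3 = 49.602 dB


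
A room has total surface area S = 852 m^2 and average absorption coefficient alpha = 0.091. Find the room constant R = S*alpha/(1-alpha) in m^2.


R = 852 * 0.091 / (1 - 0.091) = 85.294 m^2


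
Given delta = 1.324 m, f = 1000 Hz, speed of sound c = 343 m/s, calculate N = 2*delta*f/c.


N = 2*delta*f/c = 2*delta/lambda, where lambda = c/f
lambda = 343 / 1000 = 0.343 m
N = 2 * 1.324 / 0.343 = 7.7201


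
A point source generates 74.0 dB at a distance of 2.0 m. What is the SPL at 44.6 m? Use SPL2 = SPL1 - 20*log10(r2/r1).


r2/r1 = 44.6/2.0 = 22.3
Correction = 20*log10(22.3) = 26.9661 dB
SPL2 = 74.0 - 26.9661 = 47.034 dB


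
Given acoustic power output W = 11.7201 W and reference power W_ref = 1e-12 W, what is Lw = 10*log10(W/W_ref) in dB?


W / W_ref = 11.7201 / 1e-12 = 1.17201e+13
Lw = 10 * log10(1.17201e+13) = 130.69 dB


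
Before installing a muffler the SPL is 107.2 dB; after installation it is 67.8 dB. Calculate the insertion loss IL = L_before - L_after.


Insertion loss = SPL without muffler - SPL with muffler
IL = 107.2 - 67.8 = 39.4 dB


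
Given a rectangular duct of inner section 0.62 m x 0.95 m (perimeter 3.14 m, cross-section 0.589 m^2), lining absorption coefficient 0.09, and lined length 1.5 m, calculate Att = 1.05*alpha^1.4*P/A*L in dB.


alpha^1.4 = 0.09^1.4 = 0.034351
Attenuation rate = 1.05 * alpha^1.4 * P / A
= 1.05 * 0.034351 * 3.14 / 0.589 = 0.192284 dB/m
Total Att = 0.192284 * 1.5 = 0.28843 dB


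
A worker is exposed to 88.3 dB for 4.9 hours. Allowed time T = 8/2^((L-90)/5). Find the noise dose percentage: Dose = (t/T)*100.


T_allowed = 8 / 2^((88.3 - 90)/5) = 10.1261 hr
Dose = 4.9 / 10.1261 * 100 = 48.39 %


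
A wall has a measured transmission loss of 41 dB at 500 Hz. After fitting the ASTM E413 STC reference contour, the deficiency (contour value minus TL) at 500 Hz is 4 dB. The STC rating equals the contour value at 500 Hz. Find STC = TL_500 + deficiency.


By ASTM E413, STC = value of the fitted reference contour at 500 Hz.
Contour value at 500 Hz = TL_500 + deficiency = 41 + 4 = 45
STC = 45


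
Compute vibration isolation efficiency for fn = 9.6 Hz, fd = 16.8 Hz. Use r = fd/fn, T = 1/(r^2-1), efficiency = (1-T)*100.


r = 16.8 / 9.6 = 1.75
r^2 - 1 = 1.75^2 - 1 = 2.0625
T = 1/2.0625 = 0.484848
Efficiency = (1 - 0.484848)*100 = 51.515 %


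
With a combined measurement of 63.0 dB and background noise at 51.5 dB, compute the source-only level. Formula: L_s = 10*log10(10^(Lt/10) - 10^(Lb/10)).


10^(63.0/10) = 1.99526e+06
10^(51.5/10) = 141254
Difference = 1.99526e+06 - 141254 = 1.85401e+06
L_source = 10*log10(1.85401e+06) = 62.681 dB


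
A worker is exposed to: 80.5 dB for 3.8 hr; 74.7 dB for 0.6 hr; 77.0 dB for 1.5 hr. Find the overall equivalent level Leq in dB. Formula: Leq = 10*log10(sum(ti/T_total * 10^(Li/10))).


T_total = 3.8 + 0.6 + 1.5 = 5.9 hr
(3.8/5.9) * 10^(80.5/10) = 7.22656e+07
(0.6/5.9) * 10^(74.7/10) = 3.00123e+06
(1.5/5.9) * 10^(77.0/10) = 1.2742e+07
Sum = 7.22656e+07 + 3.00123e+06 + 1.2742e+07 = 8.80088e+07
Leq = 10*log10(8.80088e+07) = 79.445 dB


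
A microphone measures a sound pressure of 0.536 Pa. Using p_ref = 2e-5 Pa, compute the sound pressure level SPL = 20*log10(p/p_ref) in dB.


p / p_ref = 0.536 / 2e-5 = 26800
SPL = 20 * log10(26800) = 88.563 dB


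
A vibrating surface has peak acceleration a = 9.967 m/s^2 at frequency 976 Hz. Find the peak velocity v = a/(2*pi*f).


omega = 2*pi*f = 2*pi*976 = 6132.39 rad/s
v = a / omega = 9.967 / 6132.39 = 0.0016253 m/s


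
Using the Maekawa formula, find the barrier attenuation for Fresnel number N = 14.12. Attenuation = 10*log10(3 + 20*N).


3 + 20*N = 3 + 20*14.12 = 285.4
Att = 10*log10(285.4) = 24.555 dB


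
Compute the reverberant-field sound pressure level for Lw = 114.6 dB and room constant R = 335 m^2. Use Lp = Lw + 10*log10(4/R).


4/R = 4/335 = 0.0119403
Lp = 114.6 + 10*log10(0.0119403) = 95.37 dB


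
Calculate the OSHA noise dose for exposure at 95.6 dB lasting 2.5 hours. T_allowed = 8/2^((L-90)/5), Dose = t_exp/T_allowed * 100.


T_allowed = 8 / 2^((95.6 - 90)/5) = 3.68075 hr
Dose = 2.5 / 3.68075 * 100 = 67.921 %


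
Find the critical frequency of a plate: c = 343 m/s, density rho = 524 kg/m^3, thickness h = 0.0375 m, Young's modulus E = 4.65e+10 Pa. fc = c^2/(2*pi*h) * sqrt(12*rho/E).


12*rho/E = 12*524/4.65e+10 = 1.35226e-07
sqrt(12*rho/E) = sqrt(1.35226e-07) = 0.000367731
c^2/(2*pi*h) = 343^2/(2*pi*0.0375) = 499318
fc = 499318 * 0.000367731 = 183.61 Hz


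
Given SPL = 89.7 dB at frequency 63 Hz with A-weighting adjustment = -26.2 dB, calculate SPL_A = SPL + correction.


A-weighting table: 63 Hz -> -26.2 dB correction
SPL_A = SPL + correction = 89.7 + (-26.2) = 63.5 dBA


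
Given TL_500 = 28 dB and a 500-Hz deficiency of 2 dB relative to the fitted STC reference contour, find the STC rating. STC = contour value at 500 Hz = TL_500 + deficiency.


By ASTM E413, STC = value of the fitted reference contour at 500 Hz.
Contour value at 500 Hz = TL_500 + deficiency = 28 + 2 = 30
STC = 30


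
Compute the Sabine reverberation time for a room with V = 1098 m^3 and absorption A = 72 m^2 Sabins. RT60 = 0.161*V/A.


RT60 = 0.161 * 1098 / 72 = 2.4552 s


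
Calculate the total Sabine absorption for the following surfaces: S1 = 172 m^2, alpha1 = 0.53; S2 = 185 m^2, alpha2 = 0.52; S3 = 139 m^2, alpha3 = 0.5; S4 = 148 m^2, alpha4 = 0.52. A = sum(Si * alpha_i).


172 * 0.53 = 91.16
185 * 0.52 = 96.2
139 * 0.5 = 69.5
148 * 0.52 = 76.96
A_total = 91.16 + 96.2 + 69.5 + 76.96 = 333.82 m^2


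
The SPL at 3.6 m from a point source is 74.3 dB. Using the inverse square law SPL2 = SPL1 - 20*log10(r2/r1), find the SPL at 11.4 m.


r2/r1 = 11.4/3.6 = 3.16667
Correction = 20*log10(3.16667) = 10.0121 dB
SPL2 = 74.3 - 10.0121 = 64.288 dB


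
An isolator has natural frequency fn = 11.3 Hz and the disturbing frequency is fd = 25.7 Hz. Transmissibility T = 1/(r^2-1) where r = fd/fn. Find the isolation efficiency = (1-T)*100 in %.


r = 25.7 / 11.3 = 2.27434
r^2 - 1 = 2.27434^2 - 1 = 4.17262
T = 1/4.17262 = 0.239658
Efficiency = (1 - 0.239658)*100 = 76.034 %


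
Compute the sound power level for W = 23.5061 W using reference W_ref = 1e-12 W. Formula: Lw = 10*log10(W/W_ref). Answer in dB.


W / W_ref = 23.5061 / 1e-12 = 2.35061e+13
Lw = 10 * log10(2.35061e+13) = 133.71 dB


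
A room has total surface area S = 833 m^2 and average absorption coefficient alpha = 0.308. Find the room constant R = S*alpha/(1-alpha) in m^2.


R = 833 * 0.308 / (1 - 0.308) = 370.76 m^2


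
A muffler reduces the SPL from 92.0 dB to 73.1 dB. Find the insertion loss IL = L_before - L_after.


Insertion loss = SPL without muffler - SPL with muffler
IL = 92.0 - 73.1 = 18.9 dB


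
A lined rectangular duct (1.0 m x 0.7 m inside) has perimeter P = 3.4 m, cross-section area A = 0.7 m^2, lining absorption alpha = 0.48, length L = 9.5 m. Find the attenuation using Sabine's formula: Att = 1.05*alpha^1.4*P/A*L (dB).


alpha^1.4 = 0.48^1.4 = 0.35788
Attenuation rate = 1.05 * alpha^1.4 * P / A
= 1.05 * 0.35788 * 3.4 / 0.7 = 1.82519 dB/m
Total Att = 1.82519 * 9.5 = 17.339 dB


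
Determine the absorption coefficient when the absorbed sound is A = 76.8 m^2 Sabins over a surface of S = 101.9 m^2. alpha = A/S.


Absorption coefficient = absorbed power / incident power
alpha = A / S = 76.8 / 101.9 = 0.75368


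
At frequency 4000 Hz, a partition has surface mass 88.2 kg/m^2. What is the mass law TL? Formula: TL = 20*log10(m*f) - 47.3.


m * f = 88.2 * 4000 = 352800
20*log10(352800) = 110.951 dB
TL = 110.951 - 47.3 = 63.651 dB


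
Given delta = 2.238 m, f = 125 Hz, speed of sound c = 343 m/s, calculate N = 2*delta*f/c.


N = 2*delta*f/c = 2*delta/lambda, where lambda = c/f
lambda = 343 / 125 = 2.744 m
N = 2 * 2.238 / 2.744 = 1.6312


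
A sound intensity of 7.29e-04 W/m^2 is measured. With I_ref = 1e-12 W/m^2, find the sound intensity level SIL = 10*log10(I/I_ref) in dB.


I / I_ref = 7.29e-04 / 1e-12 = 7.29e+08
SIL = 10 * log10(7.29e+08) = 88.627 dB


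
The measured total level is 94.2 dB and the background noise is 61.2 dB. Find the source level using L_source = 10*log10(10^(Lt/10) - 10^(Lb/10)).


10^(94.2/10) = 2.63027e+09
10^(61.2/10) = 1.31826e+06
Difference = 2.63027e+09 - 1.31826e+06 = 2.62895e+09
L_source = 10*log10(2.62895e+09) = 94.198 dB


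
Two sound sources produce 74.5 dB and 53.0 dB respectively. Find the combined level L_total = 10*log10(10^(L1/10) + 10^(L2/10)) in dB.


10^(74.5/10) = 2.81838e+07
10^(53.0/10) = 199526
Sum = 2.81838e+07 + 199526 = 2.83833e+07
L_total = 10*log10(2.83833e+07) = 74.531 dB


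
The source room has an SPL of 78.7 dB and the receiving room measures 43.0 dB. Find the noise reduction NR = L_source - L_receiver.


NR = L_source - L_receiver (difference between source and receiving room levels)
NR = 78.7 - 43.0 = 35.7 dB


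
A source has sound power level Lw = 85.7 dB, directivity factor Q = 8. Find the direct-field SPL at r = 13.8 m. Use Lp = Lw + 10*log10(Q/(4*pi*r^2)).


4*pi*r^2 = 4*pi*13.8^2 = 2393.14 m^2
Q / (4*pi*r^2) = 8 / 2393.14 = 0.00334289
Lp = 85.7 + 10*log10(0.00334289) = 60.941 dB


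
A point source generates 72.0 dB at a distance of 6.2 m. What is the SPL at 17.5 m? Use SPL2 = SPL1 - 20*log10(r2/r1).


r2/r1 = 17.5/6.2 = 2.82258
Correction = 20*log10(2.82258) = 9.01293 dB
SPL2 = 72.0 - 9.01293 = 62.987 dB


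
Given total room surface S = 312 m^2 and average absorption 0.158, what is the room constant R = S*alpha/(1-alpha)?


R = 312 * 0.158 / (1 - 0.158) = 58.546 m^2


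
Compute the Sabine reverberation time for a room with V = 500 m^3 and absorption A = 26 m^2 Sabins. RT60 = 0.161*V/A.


RT60 = 0.161 * 500 / 26 = 3.0962 s


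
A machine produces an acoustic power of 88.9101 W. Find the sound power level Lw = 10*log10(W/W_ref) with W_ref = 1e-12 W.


W / W_ref = 88.9101 / 1e-12 = 8.89101e+13
Lw = 10 * log10(8.89101e+13) = 139.49 dB


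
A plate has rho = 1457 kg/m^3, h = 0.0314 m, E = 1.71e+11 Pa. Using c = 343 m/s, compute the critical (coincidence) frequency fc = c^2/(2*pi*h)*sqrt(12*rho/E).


12*rho/E = 12*1457/1.71e+11 = 1.02246e-07
sqrt(12*rho/E) = sqrt(1.02246e-07) = 0.000319759
c^2/(2*pi*h) = 343^2/(2*pi*0.0314) = 596319
fc = 596319 * 0.000319759 = 190.68 Hz


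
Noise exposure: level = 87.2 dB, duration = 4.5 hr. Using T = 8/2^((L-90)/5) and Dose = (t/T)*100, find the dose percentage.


T_allowed = 8 / 2^((87.2 - 90)/5) = 11.7942 hr
Dose = 4.5 / 11.7942 * 100 = 38.154 %


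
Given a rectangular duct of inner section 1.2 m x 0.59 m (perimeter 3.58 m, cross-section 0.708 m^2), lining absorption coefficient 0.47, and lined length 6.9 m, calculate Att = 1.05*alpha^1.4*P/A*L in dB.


alpha^1.4 = 0.47^1.4 = 0.347486
Attenuation rate = 1.05 * alpha^1.4 * P / A
= 1.05 * 0.347486 * 3.58 / 0.708 = 1.84492 dB/m
Total Att = 1.84492 * 6.9 = 12.73 dB


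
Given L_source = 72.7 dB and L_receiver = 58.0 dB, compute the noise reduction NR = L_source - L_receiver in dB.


NR = L_source - L_receiver (difference between source and receiving room levels)
NR = 72.7 - 58.0 = 14.7 dB


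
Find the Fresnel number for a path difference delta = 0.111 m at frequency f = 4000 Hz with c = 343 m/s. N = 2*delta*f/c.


N = 2*delta*f/c = 2*delta/lambda, where lambda = c/f
lambda = 343 / 4000 = 0.08575 m
N = 2 * 0.111 / 0.08575 = 2.5889


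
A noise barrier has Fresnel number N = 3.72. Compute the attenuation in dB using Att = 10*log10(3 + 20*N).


3 + 20*N = 3 + 20*3.72 = 77.4
Att = 10*log10(77.4) = 18.887 dB


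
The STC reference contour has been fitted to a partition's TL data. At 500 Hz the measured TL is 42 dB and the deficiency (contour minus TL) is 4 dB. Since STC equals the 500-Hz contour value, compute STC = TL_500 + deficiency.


By ASTM E413, STC = value of the fitted reference contour at 500 Hz.
Contour value at 500 Hz = TL_500 + deficiency = 42 + 4 = 46
STC = 46


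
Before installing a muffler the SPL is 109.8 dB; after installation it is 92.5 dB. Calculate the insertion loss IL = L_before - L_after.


Insertion loss = SPL without muffler - SPL with muffler
IL = 109.8 - 92.5 = 17.3 dB


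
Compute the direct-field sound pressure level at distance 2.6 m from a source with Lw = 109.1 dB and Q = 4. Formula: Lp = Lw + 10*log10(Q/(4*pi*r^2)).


4*pi*r^2 = 4*pi*2.6^2 = 84.9487 m^2
Q / (4*pi*r^2) = 4 / 84.9487 = 0.0470872
Lp = 109.1 + 10*log10(0.0470872) = 95.829 dB


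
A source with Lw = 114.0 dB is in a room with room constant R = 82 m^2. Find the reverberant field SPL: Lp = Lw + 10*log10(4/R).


4/R = 4/82 = 0.0487805
Lp = 114.0 + 10*log10(0.0487805) = 100.88 dB


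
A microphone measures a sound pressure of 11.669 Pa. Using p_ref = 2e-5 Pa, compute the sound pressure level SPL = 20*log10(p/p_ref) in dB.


p / p_ref = 11.669 / 2e-5 = 583450
SPL = 20 * log10(583450) = 115.32 dB


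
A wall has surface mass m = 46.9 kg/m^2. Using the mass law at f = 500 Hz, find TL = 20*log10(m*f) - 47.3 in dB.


m * f = 46.9 * 500 = 23450
20*log10(23450) = 87.4029 dB
TL = 87.4029 - 47.3 = 40.103 dB


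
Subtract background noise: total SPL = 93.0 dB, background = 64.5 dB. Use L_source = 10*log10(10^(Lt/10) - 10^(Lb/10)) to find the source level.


10^(93.0/10) = 1.99526e+09
10^(64.5/10) = 2.81838e+06
Difference = 1.99526e+09 - 2.81838e+06 = 1.99244e+09
L_source = 10*log10(1.99244e+09) = 92.994 dB


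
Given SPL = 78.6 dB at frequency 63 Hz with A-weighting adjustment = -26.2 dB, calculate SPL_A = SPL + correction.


A-weighting table: 63 Hz -> -26.2 dB correction
SPL_A = SPL + correction = 78.6 + (-26.2) = 52.4 dBA


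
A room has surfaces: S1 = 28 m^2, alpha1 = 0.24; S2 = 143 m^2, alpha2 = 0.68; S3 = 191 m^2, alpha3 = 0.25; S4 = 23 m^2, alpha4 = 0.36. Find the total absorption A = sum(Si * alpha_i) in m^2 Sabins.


28 * 0.24 = 6.72
143 * 0.68 = 97.24
191 * 0.25 = 47.75
23 * 0.36 = 8.28
A_total = 6.72 + 97.24 + 47.75 + 8.28 = 159.99 m^2


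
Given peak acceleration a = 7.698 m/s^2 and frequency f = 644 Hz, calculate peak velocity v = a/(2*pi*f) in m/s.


omega = 2*pi*f = 2*pi*644 = 4046.37 rad/s
v = a / omega = 7.698 / 4046.37 = 0.0019024 m/s


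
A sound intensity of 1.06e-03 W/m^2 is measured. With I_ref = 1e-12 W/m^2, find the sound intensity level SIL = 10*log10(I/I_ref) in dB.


I / I_ref = 1.06e-03 / 1e-12 = 1.06e+09
SIL = 10 * log10(1.06e+09) = 90.253 dB


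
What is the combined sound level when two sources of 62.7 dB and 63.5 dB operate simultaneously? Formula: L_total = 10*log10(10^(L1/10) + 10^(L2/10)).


10^(62.7/10) = 1.86209e+06
10^(63.5/10) = 2.23872e+06
Sum = 1.86209e+06 + 2.23872e+06 = 4.10081e+06
L_total = 10*log10(4.10081e+06) = 66.129 dB


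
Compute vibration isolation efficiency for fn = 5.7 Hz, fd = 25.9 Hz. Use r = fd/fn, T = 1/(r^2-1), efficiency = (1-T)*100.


r = 25.9 / 5.7 = 4.54386
r^2 - 1 = 4.54386^2 - 1 = 19.6467
T = 1/19.6467 = 0.0508991
Efficiency = (1 - 0.0508991)*100 = 94.91 %


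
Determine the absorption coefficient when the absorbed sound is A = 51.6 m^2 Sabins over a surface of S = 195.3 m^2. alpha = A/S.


Absorption coefficient = absorbed power / incident power
alpha = A / S = 51.6 / 195.3 = 0.26421


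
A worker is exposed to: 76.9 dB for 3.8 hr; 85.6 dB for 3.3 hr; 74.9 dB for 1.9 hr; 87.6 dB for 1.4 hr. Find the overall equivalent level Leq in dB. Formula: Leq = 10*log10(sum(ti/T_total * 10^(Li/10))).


T_total = 3.8 + 3.3 + 1.9 + 1.4 = 10.4 hr
(3.8/10.4) * 10^(76.9/10) = 1.78958e+07
(3.3/10.4) * 10^(85.6/10) = 1.15207e+08
(1.9/10.4) * 10^(74.9/10) = 5.64573e+06
(1.4/10.4) * 10^(87.6/10) = 7.74631e+07
Sum = 1.78958e+07 + 1.15207e+08 + 5.64573e+06 + 7.74631e+07 = 2.16212e+08
Leq = 10*log10(2.16212e+08) = 83.349 dB


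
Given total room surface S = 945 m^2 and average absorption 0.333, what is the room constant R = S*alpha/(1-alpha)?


R = 945 * 0.333 / (1 - 0.333) = 471.79 m^2


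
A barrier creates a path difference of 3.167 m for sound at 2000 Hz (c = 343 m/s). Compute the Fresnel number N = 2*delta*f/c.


N = 2*delta*f/c = 2*delta/lambda, where lambda = c/f
lambda = 343 / 2000 = 0.1715 m
N = 2 * 3.167 / 0.1715 = 36.933


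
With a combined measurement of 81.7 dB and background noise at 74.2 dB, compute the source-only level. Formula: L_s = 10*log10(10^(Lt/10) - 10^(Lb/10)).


10^(81.7/10) = 1.47911e+08
10^(74.2/10) = 2.63027e+07
Difference = 1.47911e+08 - 2.63027e+07 = 1.21608e+08
L_source = 10*log10(1.21608e+08) = 80.85 dB


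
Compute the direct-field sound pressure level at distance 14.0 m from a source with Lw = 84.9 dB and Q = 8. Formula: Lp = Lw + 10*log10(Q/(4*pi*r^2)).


4*pi*r^2 = 4*pi*14.0^2 = 2463.01 m^2
Q / (4*pi*r^2) = 8 / 2463.01 = 0.00324806
Lp = 84.9 + 10*log10(0.00324806) = 60.016 dB


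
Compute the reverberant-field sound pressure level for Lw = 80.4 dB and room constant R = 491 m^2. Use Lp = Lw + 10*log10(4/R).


4/R = 4/491 = 0.00814664
Lp = 80.4 + 10*log10(0.00814664) = 59.51 dB


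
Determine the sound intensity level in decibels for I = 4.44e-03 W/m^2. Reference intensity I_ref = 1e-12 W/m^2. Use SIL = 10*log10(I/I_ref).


I / I_ref = 4.44e-03 / 1e-12 = 4.44e+09
SIL = 10 * log10(4.44e+09) = 96.474 dB


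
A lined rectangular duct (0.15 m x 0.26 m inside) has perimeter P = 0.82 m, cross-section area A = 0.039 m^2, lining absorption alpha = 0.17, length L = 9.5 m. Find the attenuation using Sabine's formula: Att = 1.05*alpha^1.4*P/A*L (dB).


alpha^1.4 = 0.17^1.4 = 0.0836813
Attenuation rate = 1.05 * alpha^1.4 * P / A
= 1.05 * 0.0836813 * 0.82 / 0.039 = 1.84743 dB/m
Total Att = 1.84743 * 9.5 = 17.551 dB


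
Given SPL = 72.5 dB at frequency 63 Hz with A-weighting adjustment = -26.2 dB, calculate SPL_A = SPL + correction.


A-weighting table: 63 Hz -> -26.2 dB correction
SPL_A = SPL + correction = 72.5 + (-26.2) = 46.3 dBA


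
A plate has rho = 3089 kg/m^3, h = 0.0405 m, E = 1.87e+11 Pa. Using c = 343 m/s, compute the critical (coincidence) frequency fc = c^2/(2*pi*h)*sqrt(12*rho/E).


12*rho/E = 12*3089/1.87e+11 = 1.98225e-07
sqrt(12*rho/E) = sqrt(1.98225e-07) = 0.000445225
c^2/(2*pi*h) = 343^2/(2*pi*0.0405) = 462331
fc = 462331 * 0.000445225 = 205.84 Hz


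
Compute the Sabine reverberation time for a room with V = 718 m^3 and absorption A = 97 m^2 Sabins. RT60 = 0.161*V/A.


RT60 = 0.161 * 718 / 97 = 1.1917 s


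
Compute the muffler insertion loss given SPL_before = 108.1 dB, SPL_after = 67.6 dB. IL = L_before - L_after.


Insertion loss = SPL without muffler - SPL with muffler
IL = 108.1 - 67.6 = 40.5 dB


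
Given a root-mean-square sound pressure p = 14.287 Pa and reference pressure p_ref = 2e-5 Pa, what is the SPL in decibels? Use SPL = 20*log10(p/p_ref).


p / p_ref = 14.287 / 2e-5 = 714350
SPL = 20 * log10(714350) = 117.08 dB


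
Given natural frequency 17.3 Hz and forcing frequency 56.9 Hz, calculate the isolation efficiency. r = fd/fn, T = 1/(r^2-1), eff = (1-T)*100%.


r = 56.9 / 17.3 = 3.28902
r^2 - 1 = 3.28902^2 - 1 = 9.81765
T = 1/9.81765 = 0.101857
Efficiency = (1 - 0.101857)*100 = 89.814 %


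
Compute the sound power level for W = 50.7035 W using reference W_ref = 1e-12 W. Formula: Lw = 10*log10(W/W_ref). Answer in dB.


W / W_ref = 50.7035 / 1e-12 = 5.07035e+13
Lw = 10 * log10(5.07035e+13) = 137.05 dB


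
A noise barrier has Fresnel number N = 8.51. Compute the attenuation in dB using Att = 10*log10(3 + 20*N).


3 + 20*N = 3 + 20*8.51 = 173.2
Att = 10*log10(173.2) = 22.385 dB


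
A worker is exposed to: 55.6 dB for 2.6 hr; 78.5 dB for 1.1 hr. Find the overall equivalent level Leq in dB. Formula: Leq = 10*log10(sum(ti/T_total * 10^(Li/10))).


T_total = 2.6 + 1.1 = 3.7 hr
(2.6/3.7) * 10^(55.6/10) = 255136
(1.1/3.7) * 10^(78.5/10) = 2.1047e+07
Sum = 255136 + 2.1047e+07 = 2.13021e+07
Leq = 10*log10(2.13021e+07) = 73.284 dB


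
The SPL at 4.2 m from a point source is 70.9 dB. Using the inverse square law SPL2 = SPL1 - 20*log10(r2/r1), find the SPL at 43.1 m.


r2/r1 = 43.1/4.2 = 10.2619
Correction = 20*log10(10.2619) = 20.2246 dB
SPL2 = 70.9 - 20.2246 = 50.675 dB


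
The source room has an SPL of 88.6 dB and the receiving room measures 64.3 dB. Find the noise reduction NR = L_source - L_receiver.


NR = L_source - L_receiver (difference between source and receiving room levels)
NR = 88.6 - 64.3 = 24.3 dB


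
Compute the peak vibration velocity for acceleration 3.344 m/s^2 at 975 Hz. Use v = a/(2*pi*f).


omega = 2*pi*f = 2*pi*975 = 6126.11 rad/s
v = a / omega = 3.344 / 6126.11 = 0.00054586 m/s


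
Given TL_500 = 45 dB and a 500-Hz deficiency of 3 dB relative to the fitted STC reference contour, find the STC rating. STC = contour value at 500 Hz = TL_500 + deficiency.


By ASTM E413, STC = value of the fitted reference contour at 500 Hz.
Contour value at 500 Hz = TL_500 + deficiency = 45 + 3 = 48
STC = 48


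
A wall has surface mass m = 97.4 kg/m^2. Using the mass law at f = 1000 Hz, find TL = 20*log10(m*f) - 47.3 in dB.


m * f = 97.4 * 1000 = 97400
20*log10(97400) = 99.7712 dB
TL = 99.7712 - 47.3 = 52.471 dB


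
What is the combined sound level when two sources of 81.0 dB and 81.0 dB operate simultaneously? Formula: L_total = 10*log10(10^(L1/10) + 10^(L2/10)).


10^(81.0/10) = 1.25893e+08
10^(81.0/10) = 1.25893e+08
Sum = 1.25893e+08 + 1.25893e+08 = 2.51786e+08
L_total = 10*log10(2.51786e+08) = 84.01 dB


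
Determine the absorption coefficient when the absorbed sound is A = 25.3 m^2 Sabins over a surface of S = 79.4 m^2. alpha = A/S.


Absorption coefficient = absorbed power / incident power
alpha = A / S = 25.3 / 79.4 = 0.31864


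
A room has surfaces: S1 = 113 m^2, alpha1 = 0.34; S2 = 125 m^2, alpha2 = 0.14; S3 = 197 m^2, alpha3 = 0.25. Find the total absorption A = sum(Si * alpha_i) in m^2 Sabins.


113 * 0.34 = 38.42
125 * 0.14 = 17.5
197 * 0.25 = 49.25
A_total = 38.42 + 17.5 + 49.25 = 105.17 m^2


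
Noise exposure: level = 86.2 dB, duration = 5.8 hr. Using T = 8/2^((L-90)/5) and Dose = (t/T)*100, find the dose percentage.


T_allowed = 8 / 2^((86.2 - 90)/5) = 13.5479 hr
Dose = 5.8 / 13.5479 * 100 = 42.811 %


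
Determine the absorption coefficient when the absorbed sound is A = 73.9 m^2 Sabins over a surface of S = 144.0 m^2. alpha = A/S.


Absorption coefficient = absorbed power / incident power
alpha = A / S = 73.9 / 144.0 = 0.51319


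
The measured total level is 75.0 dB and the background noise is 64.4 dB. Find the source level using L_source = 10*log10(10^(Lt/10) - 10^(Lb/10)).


10^(75.0/10) = 3.16228e+07
10^(64.4/10) = 2.75423e+06
Difference = 3.16228e+07 - 2.75423e+06 = 2.88686e+07
L_source = 10*log10(2.88686e+07) = 74.604 dB


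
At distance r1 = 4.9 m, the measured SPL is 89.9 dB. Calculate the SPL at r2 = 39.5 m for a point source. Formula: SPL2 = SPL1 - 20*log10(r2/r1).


r2/r1 = 39.5/4.9 = 8.06122
Correction = 20*log10(8.06122) = 18.128 dB
SPL2 = 89.9 - 18.128 = 71.772 dB


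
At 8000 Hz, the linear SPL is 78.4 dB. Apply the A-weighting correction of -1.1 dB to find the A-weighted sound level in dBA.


A-weighting table: 8000 Hz -> -1.1 dB correction
SPL_A = SPL + correction = 78.4 + (-1.1) = 77.3 dBA


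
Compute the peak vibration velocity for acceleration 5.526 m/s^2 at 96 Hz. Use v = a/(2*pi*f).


omega = 2*pi*f = 2*pi*96 = 603.186 rad/s
v = a / omega = 5.526 / 603.186 = 0.0091614 m/s


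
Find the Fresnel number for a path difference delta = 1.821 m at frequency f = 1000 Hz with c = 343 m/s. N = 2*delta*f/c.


N = 2*delta*f/c = 2*delta/lambda, where lambda = c/f
lambda = 343 / 1000 = 0.343 m
N = 2 * 1.821 / 0.343 = 10.618


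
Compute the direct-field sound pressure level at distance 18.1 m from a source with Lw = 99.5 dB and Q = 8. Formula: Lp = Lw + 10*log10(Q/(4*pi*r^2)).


4*pi*r^2 = 4*pi*18.1^2 = 4116.87 m^2
Q / (4*pi*r^2) = 8 / 4116.87 = 0.00194322
Lp = 99.5 + 10*log10(0.00194322) = 72.385 dB


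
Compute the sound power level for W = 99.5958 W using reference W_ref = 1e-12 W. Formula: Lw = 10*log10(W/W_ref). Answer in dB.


W / W_ref = 99.5958 / 1e-12 = 9.95958e+13
Lw = 10 * log10(9.95958e+13) = 139.98 dB


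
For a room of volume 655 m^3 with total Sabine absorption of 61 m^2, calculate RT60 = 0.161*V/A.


RT60 = 0.161 * 655 / 61 = 1.7288 s


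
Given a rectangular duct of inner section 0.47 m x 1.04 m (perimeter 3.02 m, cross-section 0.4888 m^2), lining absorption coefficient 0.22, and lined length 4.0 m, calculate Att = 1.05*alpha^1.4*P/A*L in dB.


alpha^1.4 = 0.22^1.4 = 0.120058
Attenuation rate = 1.05 * alpha^1.4 * P / A
= 1.05 * 0.120058 * 3.02 / 0.4888 = 0.778854 dB/m
Total Att = 0.778854 * 4.0 = 3.1154 dB


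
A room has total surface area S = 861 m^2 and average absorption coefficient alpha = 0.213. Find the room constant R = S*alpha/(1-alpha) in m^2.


R = 861 * 0.213 / (1 - 0.213) = 233.03 m^2


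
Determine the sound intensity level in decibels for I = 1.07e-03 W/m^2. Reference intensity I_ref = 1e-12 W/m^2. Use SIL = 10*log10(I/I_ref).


I / I_ref = 1.07e-03 / 1e-12 = 1.07e+09
SIL = 10 * log10(1.07e+09) = 90.294 dB


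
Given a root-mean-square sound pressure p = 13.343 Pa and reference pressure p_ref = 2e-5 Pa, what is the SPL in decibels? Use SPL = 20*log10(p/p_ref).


p / p_ref = 13.343 / 2e-5 = 667150
SPL = 20 * log10(667150) = 116.48 dB


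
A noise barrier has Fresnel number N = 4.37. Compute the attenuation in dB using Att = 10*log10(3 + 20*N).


3 + 20*N = 3 + 20*4.37 = 90.4
Att = 10*log10(90.4) = 19.562 dB


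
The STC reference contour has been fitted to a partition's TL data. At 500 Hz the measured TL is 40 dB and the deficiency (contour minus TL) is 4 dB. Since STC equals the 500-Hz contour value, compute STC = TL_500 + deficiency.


By ASTM E413, STC = value of the fitted reference contour at 500 Hz.
Contour value at 500 Hz = TL_500 + deficiency = 40 + 4 = 44
STC = 44


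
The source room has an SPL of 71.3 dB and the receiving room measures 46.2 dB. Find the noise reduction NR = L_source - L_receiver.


NR = L_source - L_receiver (difference between source and receiving room levels)
NR = 71.3 - 46.2 = 25.1 dB


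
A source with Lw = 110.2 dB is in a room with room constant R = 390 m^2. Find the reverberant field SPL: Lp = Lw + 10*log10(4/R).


4/R = 4/390 = 0.0102564
Lp = 110.2 + 10*log10(0.0102564) = 90.31 dB


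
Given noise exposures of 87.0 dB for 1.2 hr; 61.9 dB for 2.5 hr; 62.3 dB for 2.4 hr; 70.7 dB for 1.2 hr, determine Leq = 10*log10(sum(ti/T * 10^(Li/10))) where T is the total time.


T_total = 1.2 + 2.5 + 2.4 + 1.2 = 7.3 hr
(1.2/7.3) * 10^(87.0/10) = 8.23869e+07
(2.5/7.3) * 10^(61.9/10) = 530417
(2.4/7.3) * 10^(62.3/10) = 558327
(1.2/7.3) * 10^(70.7/10) = 1.93134e+06
Sum = 8.23869e+07 + 530417 + 558327 + 1.93134e+06 = 8.5407e+07
Leq = 10*log10(8.5407e+07) = 79.315 dB


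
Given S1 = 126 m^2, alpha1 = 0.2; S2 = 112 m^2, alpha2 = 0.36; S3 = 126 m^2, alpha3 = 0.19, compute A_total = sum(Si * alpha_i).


126 * 0.2 = 25.2
112 * 0.36 = 40.32
126 * 0.19 = 23.94
A_total = 25.2 + 40.32 + 23.94 = 89.46 m^2


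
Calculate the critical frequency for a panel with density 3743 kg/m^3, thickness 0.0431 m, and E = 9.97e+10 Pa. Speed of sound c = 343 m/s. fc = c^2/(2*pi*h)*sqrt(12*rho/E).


12*rho/E = 12*3743/9.97e+10 = 4.50512e-07
sqrt(12*rho/E) = sqrt(4.50512e-07) = 0.000671202
c^2/(2*pi*h) = 343^2/(2*pi*0.0431) = 434441
fc = 434441 * 0.000671202 = 291.6 Hz


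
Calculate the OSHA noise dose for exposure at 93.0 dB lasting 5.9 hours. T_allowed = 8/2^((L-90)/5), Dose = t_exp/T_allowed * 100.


T_allowed = 8 / 2^((93.0 - 90)/5) = 5.27803 hr
Dose = 5.9 / 5.27803 * 100 = 111.78 %


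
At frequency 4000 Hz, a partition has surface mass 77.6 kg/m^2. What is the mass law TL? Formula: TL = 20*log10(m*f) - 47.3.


m * f = 77.6 * 4000 = 310400
20*log10(310400) = 109.838 dB
TL = 109.838 - 47.3 = 62.538 dB


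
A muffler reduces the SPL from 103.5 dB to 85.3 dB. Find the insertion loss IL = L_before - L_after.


Insertion loss = SPL without muffler - SPL with muffler
IL = 103.5 - 85.3 = 18.2 dB


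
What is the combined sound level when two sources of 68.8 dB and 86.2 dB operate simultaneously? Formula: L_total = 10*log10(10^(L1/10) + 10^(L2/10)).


10^(68.8/10) = 7.58578e+06
10^(86.2/10) = 4.16869e+08
Sum = 7.58578e+06 + 4.16869e+08 = 4.24455e+08
L_total = 10*log10(4.24455e+08) = 86.278 dB
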